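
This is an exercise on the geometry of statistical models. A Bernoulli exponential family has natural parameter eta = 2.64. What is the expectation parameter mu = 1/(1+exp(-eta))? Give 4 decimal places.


Dual coordinate (expectation parameter) for Bernoulli:
mu = 1/(1+exp(-eta)).
eta = 2.64.
exp(-eta) = exp(-2.64) = 0.071361.
mu = 1/(1+0.071361) = 0.9334

0.9334


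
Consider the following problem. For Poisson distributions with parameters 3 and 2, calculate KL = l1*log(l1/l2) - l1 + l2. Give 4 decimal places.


KL divergence for Poisson:
KL = l1*log(l1/l2) - l1 + l2.
l1 = 3, l2 = 2.
log(3/2) = 0.405465.
l1*log(l1/l2) = 3 * 0.405465 = 1.216395.
KL = 1.216395 - 3 + 2 = 0.2164

0.2164


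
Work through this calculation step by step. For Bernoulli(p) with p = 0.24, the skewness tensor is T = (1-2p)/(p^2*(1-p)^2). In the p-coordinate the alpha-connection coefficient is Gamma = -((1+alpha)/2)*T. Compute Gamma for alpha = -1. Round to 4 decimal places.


Skewness (Amari-Chentsov) tensor: T = (1-2p)/(p^2*(1-p)^2).
p = 0.24, 1-2p = 0.52, p^2 = 0.0576, (1-p)^2 = 0.5776.
T = 0.52/(0.0576 * 0.5776) = 15.629809.
In the p-coordinate, Gamma^(alpha) = Gamma^(0) - (alpha/2)*T with Gamma^(0) = (1/2)*g'(p) = -T/2,
so Gamma^(alpha) = -((1+alpha)/2)*T.
alpha = -1, -(1+alpha)/2 = 0.0.
Gamma = 0.0 * 15.629809 = 0.0000

0.0000


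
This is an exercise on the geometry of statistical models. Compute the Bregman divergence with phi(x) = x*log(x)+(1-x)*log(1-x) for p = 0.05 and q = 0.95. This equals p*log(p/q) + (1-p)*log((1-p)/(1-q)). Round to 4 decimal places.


Bregman divergence with negative entropy generator:
D = p*log(p/q) + (1-p)*log((1-p)/(1-q)).
p = 0.05, q = 0.95.
p*log(p/q) = 0.05*log(0.05/0.95) = -0.147222.
(1-p)*log((1-p)/(1-q)) = 0.95*log(0.95/0.05) = 2.797217.
D = -0.147222 + 2.797217 = 2.6500

2.6500


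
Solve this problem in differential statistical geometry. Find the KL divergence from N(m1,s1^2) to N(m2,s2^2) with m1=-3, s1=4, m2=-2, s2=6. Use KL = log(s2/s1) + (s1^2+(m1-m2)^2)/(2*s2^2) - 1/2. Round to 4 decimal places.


KL divergence between normal distributions:
KL = log(s2/s1) + (s1^2 + (m1-m2)^2)/(2*s2^2) - 1/2.
log(6/4) = 0.405465.
(4^2 + (-3--2)^2)/(2*6^2) = (16 + 1)/72 = 0.236111.
KL = 0.405465 + 0.236111 - 0.5 = 0.1416

0.1416


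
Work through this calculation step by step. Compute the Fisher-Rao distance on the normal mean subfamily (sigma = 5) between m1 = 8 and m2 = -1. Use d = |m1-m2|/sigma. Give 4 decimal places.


On the fixed-variance normal subfamily, geodesic distance = |m1-m2|/sigma.
|8 - -1| = 9.
sigma = 5.
d = 9/5 = 1.8000

1.8000


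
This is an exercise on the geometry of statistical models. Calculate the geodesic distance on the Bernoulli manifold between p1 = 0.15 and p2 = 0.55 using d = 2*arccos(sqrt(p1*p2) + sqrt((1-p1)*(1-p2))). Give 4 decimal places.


Geodesic distance on Bernoulli manifold:
d(p1,p2) = 2*arccos(sqrt(p1*p2) + sqrt((1-p1)*(1-p2))).
sqrt(p1*p2) = sqrt(0.15*0.55) = 0.287228.
sqrt((1-p1)*(1-p2)) = sqrt(0.85*0.45) = 0.618466.
arg = 0.287228 + 0.618466 = 0.905694.
d = 2*arccos(0.905694) = 0.8756

0.8756


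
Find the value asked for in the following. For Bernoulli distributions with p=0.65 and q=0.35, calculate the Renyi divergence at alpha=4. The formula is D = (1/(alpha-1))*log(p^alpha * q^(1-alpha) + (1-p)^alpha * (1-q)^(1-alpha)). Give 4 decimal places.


Renyi divergence of order alpha between Bernoulli distributions:
D = (1/(alpha-1))*log(p^alpha * q^(1-alpha) + (1-p)^alpha * (1-q)^(1-alpha)).
alpha = 4, p = 0.65, q = 0.35.
p^alpha * q^(1-alpha) = 0.65^4 * 0.35^-3 = 4.163411.
(1-p)^alpha * (1-q)^(1-alpha) = 0.35^4 * 0.65^-3 = 0.054643.
sum = 4.163411 + 0.054643 = 4.218054.
D = (1/3)*log(4.218054) = 0.4798

0.4798


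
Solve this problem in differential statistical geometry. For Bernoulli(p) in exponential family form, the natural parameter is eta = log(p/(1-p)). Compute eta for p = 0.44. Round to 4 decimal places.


Natural parameter for Bernoulli: eta = log(p/(1-p)).
p = 0.44, 1-p = 0.56.
p/(1-p) = 0.785714.
eta = log(0.785714) = -0.2412

-0.2412


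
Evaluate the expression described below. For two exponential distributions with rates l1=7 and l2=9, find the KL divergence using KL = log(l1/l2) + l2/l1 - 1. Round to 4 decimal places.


KL divergence for exponential family:
KL = log(l1/l2) + l2/l1 - 1.
log(7/9) = -0.251314.
9/7 = 1.285714.
KL = -0.251314 + 1.285714 - 1 = 0.0344

0.0344


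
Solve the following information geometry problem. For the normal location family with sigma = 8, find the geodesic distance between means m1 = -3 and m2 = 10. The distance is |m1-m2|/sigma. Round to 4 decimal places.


On the fixed-variance normal subfamily, geodesic distance = |m1-m2|/sigma.
|-3 - 10| = 13.
sigma = 8.
d = 13/8 = 1.6250

1.6250


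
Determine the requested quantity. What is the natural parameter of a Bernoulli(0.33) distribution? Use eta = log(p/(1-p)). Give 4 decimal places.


Natural parameter for Bernoulli: eta = log(p/(1-p)).
p = 0.33, 1-p = 0.67.
p/(1-p) = 0.492537.
eta = log(0.492537) = -0.7082

-0.7082


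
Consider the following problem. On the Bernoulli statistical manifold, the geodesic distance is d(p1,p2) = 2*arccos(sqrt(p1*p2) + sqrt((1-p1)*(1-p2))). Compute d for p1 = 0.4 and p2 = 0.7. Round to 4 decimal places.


Geodesic distance on Bernoulli manifold:
d(p1,p2) = 2*arccos(sqrt(p1*p2) + sqrt((1-p1)*(1-p2))).
sqrt(p1*p2) = sqrt(0.4*0.7) = 0.52915.
sqrt((1-p1)*(1-p2)) = sqrt(0.6*0.3) = 0.424264.
arg = 0.52915 + 0.424264 = 0.953414.
d = 2*arccos(0.953414) = 0.6129

0.6129


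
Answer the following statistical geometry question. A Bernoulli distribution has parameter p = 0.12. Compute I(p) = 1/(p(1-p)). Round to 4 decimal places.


For Bernoulli(p), Fisher information is I(p) = 1/(p*(1-p)).
p = 0.12, 1-p = 0.88.
p*(1-p) = 0.1056.
I(p) = 1/0.1056 = 9.4697

9.4697


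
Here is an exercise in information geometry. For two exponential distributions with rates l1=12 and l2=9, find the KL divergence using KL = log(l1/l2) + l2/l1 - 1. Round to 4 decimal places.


KL divergence for exponential family:
KL = log(l1/l2) + l2/l1 - 1.
log(12/9) = 0.287682.
9/12 = 0.75.
KL = 0.287682 + 0.75 - 1 = 0.0377

0.0377


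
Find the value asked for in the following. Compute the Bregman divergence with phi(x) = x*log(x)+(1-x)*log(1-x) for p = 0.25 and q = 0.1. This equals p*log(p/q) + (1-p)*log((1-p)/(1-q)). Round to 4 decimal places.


Bregman divergence with negative entropy generator:
D = p*log(p/q) + (1-p)*log((1-p)/(1-q)).
p = 0.25, q = 0.1.
p*log(p/q) = 0.25*log(0.25/0.1) = 0.229073.
(1-p)*log((1-p)/(1-q)) = 0.75*log(0.75/0.9) = -0.136741.
D = 0.229073 + -0.136741 = 0.0923

0.0923


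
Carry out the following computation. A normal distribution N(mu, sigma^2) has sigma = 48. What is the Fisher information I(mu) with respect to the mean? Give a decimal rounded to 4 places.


The Fisher information for the mean of a normal distribution is I(mu) = 1/sigma^2.
sigma = 48, so sigma^2 = 2304.
I(mu) = 1/2304 = 0.0004

0.0004


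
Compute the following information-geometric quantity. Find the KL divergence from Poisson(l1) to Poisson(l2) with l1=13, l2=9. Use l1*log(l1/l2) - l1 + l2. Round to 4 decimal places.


KL divergence for Poisson:
KL = l1*log(l1/l2) - l1 + l2.
l1 = 13, l2 = 9.
log(13/9) = 0.367725.
l1*log(l1/l2) = 13 * 0.367725 = 4.780422.
KL = 4.780422 - 13 + 9 = 0.7804

0.7804


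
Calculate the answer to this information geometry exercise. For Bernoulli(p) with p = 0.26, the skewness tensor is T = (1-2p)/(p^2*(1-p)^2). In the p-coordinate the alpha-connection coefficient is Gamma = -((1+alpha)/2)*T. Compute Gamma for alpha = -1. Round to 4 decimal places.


Skewness (Amari-Chentsov) tensor: T = (1-2p)/(p^2*(1-p)^2).
p = 0.26, 1-2p = 0.48, p^2 = 0.0676, (1-p)^2 = 0.5476.
T = 0.48/(0.0676 * 0.5476) = 12.966749.
In the p-coordinate, Gamma^(alpha) = Gamma^(0) - (alpha/2)*T with Gamma^(0) = (1/2)*g'(p) = -T/2,
so Gamma^(alpha) = -((1+alpha)/2)*T.
alpha = -1, -(1+alpha)/2 = 0.0.
Gamma = 0.0 * 12.966749 = 0.0000

0.0000


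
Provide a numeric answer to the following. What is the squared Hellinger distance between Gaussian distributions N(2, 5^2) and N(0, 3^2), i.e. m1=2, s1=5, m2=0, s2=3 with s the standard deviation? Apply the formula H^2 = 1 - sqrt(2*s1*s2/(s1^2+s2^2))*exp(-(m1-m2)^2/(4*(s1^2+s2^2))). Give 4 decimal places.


Squared Hellinger distance for Gaussians:
H^2 = 1 - sqrt(2*s1*s2/(s1^2+s2^2)) * exp(-(m1-m2)^2/(4*(s1^2+s2^2))).
s1^2 = 25, s2^2 = 9, s1^2+s2^2 = 34.
sqrt(2*5*3/(34)) = 0.939336.
(m1-m2)^2 = (2)^2 = 4.
exp(-4/(4*34)) = exp(-0.029412) = 0.971017.
H^2 = 1 - 0.939336*0.971017 = 0.0879

0.0879


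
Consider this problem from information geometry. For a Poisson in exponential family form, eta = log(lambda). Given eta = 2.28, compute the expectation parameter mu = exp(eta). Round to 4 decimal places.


Expectation parameter for Poisson exponential family:
mu = exp(eta).
eta = 2.28.
mu = exp(2.28) = 9.7767

9.7767


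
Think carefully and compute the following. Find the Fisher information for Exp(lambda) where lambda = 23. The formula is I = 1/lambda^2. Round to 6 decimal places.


Fisher information for exponential: I(lambda) = 1/lambda^2.
lambda = 23, lambda^2 = 529.
I = 1/529 = 0.001890

0.001890


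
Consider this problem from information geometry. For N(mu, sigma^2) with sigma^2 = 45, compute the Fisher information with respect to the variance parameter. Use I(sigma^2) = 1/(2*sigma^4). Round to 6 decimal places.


Fisher information for variance: I(sigma^2) = 1/(2*sigma^4).
sigma^2 = 45, so sigma^4 = 2025.
I = 1/(2*2025) = 1/4050 = 0.000247

0.000247


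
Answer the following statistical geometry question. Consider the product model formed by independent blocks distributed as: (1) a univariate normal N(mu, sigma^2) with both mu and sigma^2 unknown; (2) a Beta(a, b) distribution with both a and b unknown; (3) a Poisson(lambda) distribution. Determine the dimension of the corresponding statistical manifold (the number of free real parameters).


The dimension of a statistical manifold equals the number of free
(independent) real parameters of the model. For a product of independent
blocks the parameter counts add.
- normal (mu, sigma^2): 2.
- Beta (a, b): 2.
- Poisson (lambda): 1.
Total = 2 + 2 + 1 = 5.
Dimension = 5

5


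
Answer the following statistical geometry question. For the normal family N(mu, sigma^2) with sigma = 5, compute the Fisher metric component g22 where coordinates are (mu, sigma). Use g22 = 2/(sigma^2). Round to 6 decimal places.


For the 2-parameter normal family, the Fisher metric has:
  g11 = 1/sigma^2, g22 = 2/sigma^2.
sigma = 5, sigma^2 = 25.
g22 = 0.080000

0.080000


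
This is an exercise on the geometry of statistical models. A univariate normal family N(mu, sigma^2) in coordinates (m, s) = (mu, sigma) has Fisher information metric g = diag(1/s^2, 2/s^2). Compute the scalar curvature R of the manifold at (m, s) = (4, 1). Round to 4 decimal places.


The metric has the form g = (A dm^2 + B ds^2)/s^2 with A = 1, B = 2.
Substitute u = sqrt(A/B)*m: g = B*(du^2 + ds^2)/s^2, i.e. B times the
Poincare upper half-plane metric, which has constant Gaussian curvature -1.
Scaling a 2D metric by a constant c divides the Gaussian curvature by c,
so K = -1/B = -1/(2) = -0.5000 everywhere (the point (m, s) = (4, 1) is irrelevant:
the curvature is constant).
Scalar curvature in dimension 2: R = 2K = -2/(2) = -1.0000.

-1.0000


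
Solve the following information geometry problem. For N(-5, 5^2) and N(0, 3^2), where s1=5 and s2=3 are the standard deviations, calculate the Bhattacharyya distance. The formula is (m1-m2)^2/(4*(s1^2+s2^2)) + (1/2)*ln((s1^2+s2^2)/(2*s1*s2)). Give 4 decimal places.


Bhattacharyya distance between two Gaussians:
DB = (m1-m2)^2/(4*(s1^2+s2^2)) + (1/2)*ln((s1^2+s2^2)/(2*s1*s2)).
(m1-m2)^2 = (-5)^2 = 25.
s1^2+s2^2 = 25 + 9 = 34.
term1 = 25/136 = 0.183824.
term2 = 0.5*ln(34/30.0) = 0.062582.
DB = 0.183824 + 0.062582 = 0.2464

0.2464


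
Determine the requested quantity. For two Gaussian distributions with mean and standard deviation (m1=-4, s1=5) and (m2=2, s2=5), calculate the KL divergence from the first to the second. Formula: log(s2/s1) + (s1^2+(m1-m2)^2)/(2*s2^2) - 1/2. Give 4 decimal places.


KL divergence between normal distributions:
KL = log(s2/s1) + (s1^2 + (m1-m2)^2)/(2*s2^2) - 1/2.
log(5/5) = 0.0.
(5^2 + (-4-2)^2)/(2*5^2) = (25 + 36)/50 = 1.22.
KL = 0.0 + 1.22 - 0.5 = 0.7200

0.7200


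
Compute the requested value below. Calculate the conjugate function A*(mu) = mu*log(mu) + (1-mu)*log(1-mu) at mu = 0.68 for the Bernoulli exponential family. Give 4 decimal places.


Legendre transform for Bernoulli:
A*(mu) = mu*log(mu) + (1-mu)*log(1-mu).
mu = 0.68, 1-mu = 0.32.
mu*log(mu) = 0.68*log(0.68) = -0.26225.
(1-mu)*log(1-mu) = 0.32*log(0.32) = -0.364619.
A* = -0.26225 + -0.364619 = -0.6269

-0.6269


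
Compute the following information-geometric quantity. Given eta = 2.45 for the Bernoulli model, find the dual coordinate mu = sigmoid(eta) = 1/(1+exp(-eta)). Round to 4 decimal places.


Dual coordinate (expectation parameter) for Bernoulli:
mu = 1/(1+exp(-eta)).
eta = 2.45.
exp(-eta) = exp(-2.45) = 0.086294.
mu = 1/(1+0.086294) = 0.9206

0.9206


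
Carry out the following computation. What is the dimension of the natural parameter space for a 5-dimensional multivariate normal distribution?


Exponential family dimension calculation:
For 5-dim MVN: mean has 5 params, covariance has 5*6/2 = 15 unique entries.
Total dim = 5 + 15 = 20.

20


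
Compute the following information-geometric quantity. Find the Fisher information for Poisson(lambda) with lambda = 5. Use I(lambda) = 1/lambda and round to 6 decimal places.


Fisher information for Poisson: I(lambda) = 1/lambda.
lambda = 5.
I(lambda) = 1/5 = 0.200000

0.200000


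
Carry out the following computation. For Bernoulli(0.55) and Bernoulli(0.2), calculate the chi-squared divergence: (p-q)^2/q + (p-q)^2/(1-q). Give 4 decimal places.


Chi-squared divergence between Bernoulli distributions:
chi^2 = (p-q)^2/q + (p-q)^2/(1-q).
p = 0.55, q = 0.2, p-q = 0.35.
(p-q)^2 = 0.1225.
term1 = 0.1225/0.2 = 0.6125.
term2 = 0.1225/0.8 = 0.153125.
chi^2 = 0.6125 + 0.153125 = 0.7656

0.7656


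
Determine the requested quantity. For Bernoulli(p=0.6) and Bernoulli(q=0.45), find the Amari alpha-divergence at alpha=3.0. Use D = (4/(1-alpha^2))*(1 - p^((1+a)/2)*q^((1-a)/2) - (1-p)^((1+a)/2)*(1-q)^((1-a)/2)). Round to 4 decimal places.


Amari alpha-divergence:
D = (4/(1-alpha^2))*(1 - p^((1+a)/2)*q^((1-a)/2) - (1-p)^((1+a)/2)*(1-q)^((1-a)/2)).
alpha = 3.0, p = 0.6, q = 0.45.
e1 = (1+alpha)/2 = 2.0, e2 = (1-alpha)/2 = -1.0.
t1 = p^e1 * q^e2 = 0.6^2.0 * 0.45^-1.0 = 0.8.
t2 = (1-p)^e1 * (1-q)^e2 = 0.4^2.0 * 0.55^-1.0 = 0.290909.
4/(1-alpha^2) = -0.5.
D = -0.5*(1 - 0.8 - 0.290909) = 0.0455

0.0455


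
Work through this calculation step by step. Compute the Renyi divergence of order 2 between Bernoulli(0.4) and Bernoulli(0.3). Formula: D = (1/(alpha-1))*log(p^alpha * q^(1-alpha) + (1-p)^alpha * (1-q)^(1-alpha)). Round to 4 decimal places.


Renyi divergence of order alpha between Bernoulli distributions:
D = (1/(alpha-1))*log(p^alpha * q^(1-alpha) + (1-p)^alpha * (1-q)^(1-alpha)).
alpha = 2, p = 0.4, q = 0.3.
p^alpha * q^(1-alpha) = 0.4^2 * 0.3^-1 = 0.533333.
(1-p)^alpha * (1-q)^(1-alpha) = 0.6^2 * 0.7^-1 = 0.514286.
sum = 0.533333 + 0.514286 = 1.047619.
D = (1/1)*log(1.047619) = 0.0465

0.0465


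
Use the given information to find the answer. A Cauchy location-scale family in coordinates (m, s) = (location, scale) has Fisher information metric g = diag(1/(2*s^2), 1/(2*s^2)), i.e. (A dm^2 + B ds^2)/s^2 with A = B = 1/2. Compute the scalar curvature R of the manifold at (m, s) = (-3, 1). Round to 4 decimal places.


The metric has the form g = (A dm^2 + B ds^2)/s^2 with A = 1/2, B = 1/2.
Substitute u = sqrt(A/B)*m: g = B*(du^2 + ds^2)/s^2, i.e. B times the
Poincare upper half-plane metric, which has constant Gaussian curvature -1.
Scaling a 2D metric by a constant c divides the Gaussian curvature by c,
so K = -1/B = -1/(1/2) = -2.0000 everywhere (the point (m, s) = (-3, 1) is irrelevant:
the curvature is constant).
Scalar curvature in dimension 2: R = 2K = -2/(1/2) = -4.0000.

-4.0000


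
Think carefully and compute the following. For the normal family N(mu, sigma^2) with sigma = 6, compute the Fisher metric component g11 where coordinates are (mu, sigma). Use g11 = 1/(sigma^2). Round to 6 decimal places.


For the 2-parameter normal family, the Fisher metric has:
  g11 = 1/sigma^2, g22 = 2/sigma^2.
sigma = 6, sigma^2 = 36.
g11 = 0.027778

0.027778


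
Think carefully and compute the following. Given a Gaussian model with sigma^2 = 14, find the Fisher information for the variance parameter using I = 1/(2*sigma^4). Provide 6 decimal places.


Fisher information for variance: I(sigma^2) = 1/(2*sigma^4).
sigma^2 = 14, so sigma^4 = 196.
I = 1/(2*196) = 1/392 = 0.002551

0.002551


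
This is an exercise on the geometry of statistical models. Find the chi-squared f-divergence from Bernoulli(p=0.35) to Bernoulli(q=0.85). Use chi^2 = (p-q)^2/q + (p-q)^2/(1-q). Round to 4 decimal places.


Chi-squared divergence between Bernoulli distributions:
chi^2 = (p-q)^2/q + (p-q)^2/(1-q).
p = 0.35, q = 0.85, p-q = -0.5.
(p-q)^2 = 0.25.
term1 = 0.25/0.85 = 0.294118.
term2 = 0.25/0.15 = 1.666667.
chi^2 = 0.294118 + 1.666667 = 1.9608

1.9608


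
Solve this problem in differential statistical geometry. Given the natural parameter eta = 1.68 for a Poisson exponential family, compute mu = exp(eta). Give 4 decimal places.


Expectation parameter for Poisson exponential family:
mu = exp(eta).
eta = 1.68.
mu = exp(1.68) = 5.3656

5.3656


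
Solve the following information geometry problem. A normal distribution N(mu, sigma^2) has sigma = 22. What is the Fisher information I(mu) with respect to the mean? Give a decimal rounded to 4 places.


The Fisher information for the mean of a normal distribution is I(mu) = 1/sigma^2.
sigma = 22, so sigma^2 = 484.
I(mu) = 1/484 = 0.0021

0.0021


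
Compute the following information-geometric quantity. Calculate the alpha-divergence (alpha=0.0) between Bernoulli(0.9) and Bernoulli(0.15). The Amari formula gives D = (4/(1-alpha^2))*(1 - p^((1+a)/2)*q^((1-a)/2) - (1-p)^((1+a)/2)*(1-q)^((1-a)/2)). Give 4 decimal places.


Amari alpha-divergence:
D = (4/(1-alpha^2))*(1 - p^((1+a)/2)*q^((1-a)/2) - (1-p)^((1+a)/2)*(1-q)^((1-a)/2)).
alpha = 0.0, p = 0.9, q = 0.15.
e1 = (1+alpha)/2 = 0.5, e2 = (1-alpha)/2 = 0.5.
t1 = p^e1 * q^e2 = 0.9^0.5 * 0.15^0.5 = 0.367423.
t2 = (1-p)^e1 * (1-q)^e2 = 0.1^0.5 * 0.85^0.5 = 0.291548.
4/(1-alpha^2) = 4.0.
D = 4.0*(1 - 0.367423 - 0.291548) = 1.3641

1.3641


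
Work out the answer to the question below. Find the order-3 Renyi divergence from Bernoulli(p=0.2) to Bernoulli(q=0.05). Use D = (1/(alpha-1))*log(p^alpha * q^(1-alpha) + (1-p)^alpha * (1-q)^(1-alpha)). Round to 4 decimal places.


Renyi divergence of order alpha between Bernoulli distributions:
D = (1/(alpha-1))*log(p^alpha * q^(1-alpha) + (1-p)^alpha * (1-q)^(1-alpha)).
alpha = 3, p = 0.2, q = 0.05.
p^alpha * q^(1-alpha) = 0.2^3 * 0.05^-2 = 3.2.
(1-p)^alpha * (1-q)^(1-alpha) = 0.8^3 * 0.95^-2 = 0.567313.
sum = 3.2 + 0.567313 = 3.767313.
D = (1/2)*log(3.767313) = 0.6632

0.6632


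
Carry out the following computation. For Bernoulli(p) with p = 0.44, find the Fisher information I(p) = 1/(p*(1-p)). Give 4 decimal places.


For Bernoulli(p), Fisher information is I(p) = 1/(p*(1-p)).
p = 0.44, 1-p = 0.56.
p*(1-p) = 0.2464.
I(p) = 1/0.2464 = 4.0584

4.0584


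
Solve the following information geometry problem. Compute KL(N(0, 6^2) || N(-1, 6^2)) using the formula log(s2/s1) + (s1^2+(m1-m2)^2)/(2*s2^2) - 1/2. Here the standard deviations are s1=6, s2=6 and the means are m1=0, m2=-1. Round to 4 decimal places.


KL divergence between normal distributions:
KL = log(s2/s1) + (s1^2 + (m1-m2)^2)/(2*s2^2) - 1/2.
log(6/6) = 0.0.
(6^2 + (0--1)^2)/(2*6^2) = (36 + 1)/72 = 0.513889.
KL = 0.0 + 0.513889 - 0.5 = 0.0139

0.0139


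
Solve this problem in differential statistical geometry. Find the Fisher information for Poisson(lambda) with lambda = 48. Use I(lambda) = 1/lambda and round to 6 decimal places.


Fisher information for Poisson: I(lambda) = 1/lambda.
lambda = 48.
I(lambda) = 1/48 = 0.020833

0.020833


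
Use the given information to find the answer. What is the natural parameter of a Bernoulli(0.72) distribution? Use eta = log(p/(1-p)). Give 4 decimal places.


Natural parameter for Bernoulli: eta = log(p/(1-p)).
p = 0.72, 1-p = 0.28.
p/(1-p) = 2.571429.
eta = log(2.571429) = 0.9445

0.9445


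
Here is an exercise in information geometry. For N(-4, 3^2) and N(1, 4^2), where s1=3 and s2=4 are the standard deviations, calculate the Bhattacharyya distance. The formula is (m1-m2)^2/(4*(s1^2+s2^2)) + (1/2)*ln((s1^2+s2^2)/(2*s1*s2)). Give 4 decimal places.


Bhattacharyya distance between two Gaussians:
DB = (m1-m2)^2/(4*(s1^2+s2^2)) + (1/2)*ln((s1^2+s2^2)/(2*s1*s2)).
(m1-m2)^2 = (-5)^2 = 25.
s1^2+s2^2 = 9 + 16 = 25.
term1 = 25/100 = 0.25.
term2 = 0.5*ln(25/24.0) = 0.020411.
DB = 0.25 + 0.020411 = 0.2704

0.2704


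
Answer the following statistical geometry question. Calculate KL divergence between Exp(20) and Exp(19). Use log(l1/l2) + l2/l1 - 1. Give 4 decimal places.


KL divergence for exponential family:
KL = log(l1/l2) + l2/l1 - 1.
log(20/19) = 0.051293.
19/20 = 0.95.
KL = 0.051293 + 0.95 - 1 = 0.0013

0.0013


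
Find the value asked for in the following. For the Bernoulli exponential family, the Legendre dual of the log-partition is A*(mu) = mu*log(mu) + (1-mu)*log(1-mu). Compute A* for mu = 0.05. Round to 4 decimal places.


Legendre transform for Bernoulli:
A*(mu) = mu*log(mu) + (1-mu)*log(1-mu).
mu = 0.05, 1-mu = 0.95.
mu*log(mu) = 0.05*log(0.05) = -0.149787.
(1-mu)*log(1-mu) = 0.95*log(0.95) = -0.048729.
A* = -0.149787 + -0.048729 = -0.1985

-0.1985


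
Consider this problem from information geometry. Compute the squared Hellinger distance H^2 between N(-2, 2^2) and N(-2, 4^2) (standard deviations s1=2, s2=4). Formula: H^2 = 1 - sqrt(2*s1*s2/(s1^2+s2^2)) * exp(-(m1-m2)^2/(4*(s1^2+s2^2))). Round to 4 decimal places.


Squared Hellinger distance for Gaussians:
H^2 = 1 - sqrt(2*s1*s2/(s1^2+s2^2)) * exp(-(m1-m2)^2/(4*(s1^2+s2^2))).
s1^2 = 4, s2^2 = 16, s1^2+s2^2 = 20.
sqrt(2*2*4/(20)) = 0.894427.
(m1-m2)^2 = (0)^2 = 0.
exp(-0/(4*20)) = exp(0.0) = 1.0.
H^2 = 1 - 0.894427*1.0 = 0.1056

0.1056


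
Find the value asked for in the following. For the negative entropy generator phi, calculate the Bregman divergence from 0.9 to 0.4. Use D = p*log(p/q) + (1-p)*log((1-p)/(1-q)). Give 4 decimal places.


Bregman divergence with negative entropy generator:
D = p*log(p/q) + (1-p)*log((1-p)/(1-q)).
p = 0.9, q = 0.4.
p*log(p/q) = 0.9*log(0.9/0.4) = 0.729837.
(1-p)*log((1-p)/(1-q)) = 0.1*log(0.1/0.6) = -0.179176.
D = 0.729837 + -0.179176 = 0.5507

0.5507


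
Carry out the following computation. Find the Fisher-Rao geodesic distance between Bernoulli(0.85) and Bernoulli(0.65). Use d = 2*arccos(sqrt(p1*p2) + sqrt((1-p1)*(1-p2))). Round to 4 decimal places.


Geodesic distance on Bernoulli manifold:
d(p1,p2) = 2*arccos(sqrt(p1*p2) + sqrt((1-p1)*(1-p2))).
sqrt(p1*p2) = sqrt(0.85*0.65) = 0.743303.
sqrt((1-p1)*(1-p2)) = sqrt(0.15*0.35) = 0.229129.
arg = 0.743303 + 0.229129 = 0.972432.
d = 2*arccos(0.972432) = 0.4707

0.4707


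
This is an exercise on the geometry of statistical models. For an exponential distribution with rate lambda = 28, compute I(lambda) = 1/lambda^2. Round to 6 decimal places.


Fisher information for exponential: I(lambda) = 1/lambda^2.
lambda = 28, lambda^2 = 784.
I = 1/784 = 0.001276

0.001276


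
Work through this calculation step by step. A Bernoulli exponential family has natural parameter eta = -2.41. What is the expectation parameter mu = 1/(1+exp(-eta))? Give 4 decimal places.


Dual coordinate (expectation parameter) for Bernoulli:
mu = 1/(1+exp(-eta)).
eta = -2.41.
exp(-eta) = exp(2.41) = 11.133961.
mu = 1/(1+11.133961) = 0.0824

0.0824


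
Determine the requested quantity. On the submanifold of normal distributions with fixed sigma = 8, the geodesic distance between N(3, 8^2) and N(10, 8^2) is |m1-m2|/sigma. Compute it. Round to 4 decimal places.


On the fixed-variance normal subfamily, geodesic distance = |m1-m2|/sigma.
|3 - 10| = 7.
sigma = 8.
d = 7/8 = 0.8750

0.8750


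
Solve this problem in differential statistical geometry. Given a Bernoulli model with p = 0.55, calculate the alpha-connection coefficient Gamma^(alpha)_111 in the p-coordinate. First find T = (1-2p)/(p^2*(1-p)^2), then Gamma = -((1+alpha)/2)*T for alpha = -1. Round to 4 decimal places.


Skewness (Amari-Chentsov) tensor: T = (1-2p)/(p^2*(1-p)^2).
p = 0.55, 1-2p = -0.1, p^2 = 0.3025, (1-p)^2 = 0.2025.
T = -0.1/(0.3025 * 0.2025) = -1.632486.
In the p-coordinate, Gamma^(alpha) = Gamma^(0) - (alpha/2)*T with Gamma^(0) = (1/2)*g'(p) = -T/2,
so Gamma^(alpha) = -((1+alpha)/2)*T.
alpha = -1, -(1+alpha)/2 = 0.0.
Gamma = 0.0 * -1.632486 = 0.0000

0.0000


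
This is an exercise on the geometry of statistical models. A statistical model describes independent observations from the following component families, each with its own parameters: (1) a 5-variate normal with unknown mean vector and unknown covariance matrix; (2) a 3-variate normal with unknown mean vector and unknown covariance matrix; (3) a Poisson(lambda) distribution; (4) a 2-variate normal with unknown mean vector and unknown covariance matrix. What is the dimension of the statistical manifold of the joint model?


The dimension of a statistical manifold equals the number of free
(independent) real parameters of the model. For a product of independent
blocks the parameter counts add.
- 5-variate normal: 5 (mean) + 5*6/2 = 15 (symmetric covariance) = 20.
- 3-variate normal: 3 (mean) + 3*4/2 = 6 (symmetric covariance) = 9.
- Poisson (lambda): 1.
- 2-variate normal: 2 (mean) + 2*3/2 = 3 (symmetric covariance) = 5.
Total = 20 + 9 + 1 + 5 = 35.
Dimension = 35

35


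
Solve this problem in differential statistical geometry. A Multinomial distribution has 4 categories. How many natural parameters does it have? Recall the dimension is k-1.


Exponential family dimension calculation:
For Multinomial with k=4 categories, dim = k-1 = 3.

3


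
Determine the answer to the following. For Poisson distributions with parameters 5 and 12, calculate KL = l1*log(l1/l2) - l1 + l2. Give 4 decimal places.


KL divergence for Poisson:
KL = l1*log(l1/l2) - l1 + l2.
l1 = 5, l2 = 12.
log(5/12) = -0.875469.
l1*log(l1/l2) = 5 * -0.875469 = -4.377344.
KL = -4.377344 - 5 + 12 = 2.6227

2.6227


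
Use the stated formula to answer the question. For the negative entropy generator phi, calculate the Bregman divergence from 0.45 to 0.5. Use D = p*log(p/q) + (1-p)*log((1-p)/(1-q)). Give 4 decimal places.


Bregman divergence with negative entropy generator:
D = p*log(p/q) + (1-p)*log((1-p)/(1-q)).
p = 0.45, q = 0.5.
p*log(p/q) = 0.45*log(0.45/0.5) = -0.047412.
(1-p)*log((1-p)/(1-q)) = 0.55*log(0.55/0.5) = 0.052421.
D = -0.047412 + 0.052421 = 0.0050

0.0050


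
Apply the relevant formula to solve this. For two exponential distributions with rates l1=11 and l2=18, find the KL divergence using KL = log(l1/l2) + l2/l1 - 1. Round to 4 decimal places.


KL divergence for exponential family:
KL = log(l1/l2) + l2/l1 - 1.
log(11/18) = -0.492476.
18/11 = 1.636364.
KL = -0.492476 + 1.636364 - 1 = 0.1439

0.1439


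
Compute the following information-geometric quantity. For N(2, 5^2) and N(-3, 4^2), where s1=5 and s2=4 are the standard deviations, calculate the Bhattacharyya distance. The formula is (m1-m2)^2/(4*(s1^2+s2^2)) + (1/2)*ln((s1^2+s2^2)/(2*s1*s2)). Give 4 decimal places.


Bhattacharyya distance between two Gaussians:
DB = (m1-m2)^2/(4*(s1^2+s2^2)) + (1/2)*ln((s1^2+s2^2)/(2*s1*s2)).
(m1-m2)^2 = (5)^2 = 25.
s1^2+s2^2 = 25 + 16 = 41.
term1 = 25/164 = 0.152439.
term2 = 0.5*ln(41/40.0) = 0.012346.
DB = 0.152439 + 0.012346 = 0.1648

0.1648


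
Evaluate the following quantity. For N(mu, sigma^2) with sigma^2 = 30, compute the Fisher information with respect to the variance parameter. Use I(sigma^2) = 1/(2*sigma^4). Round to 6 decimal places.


Fisher information for variance: I(sigma^2) = 1/(2*sigma^4).
sigma^2 = 30, so sigma^4 = 900.
I = 1/(2*900) = 1/1800 = 0.000556

0.000556


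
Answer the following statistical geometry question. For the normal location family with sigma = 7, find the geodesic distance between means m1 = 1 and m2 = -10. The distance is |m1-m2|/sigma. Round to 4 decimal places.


On the fixed-variance normal subfamily, geodesic distance = |m1-m2|/sigma.
|1 - -10| = 11.
sigma = 7.
d = 11/7 = 1.5714

1.5714


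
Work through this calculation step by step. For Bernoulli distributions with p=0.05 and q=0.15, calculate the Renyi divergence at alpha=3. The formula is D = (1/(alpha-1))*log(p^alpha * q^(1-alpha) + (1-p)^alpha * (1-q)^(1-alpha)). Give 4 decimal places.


Renyi divergence of order alpha between Bernoulli distributions:
D = (1/(alpha-1))*log(p^alpha * q^(1-alpha) + (1-p)^alpha * (1-q)^(1-alpha)).
alpha = 3, p = 0.05, q = 0.15.
p^alpha * q^(1-alpha) = 0.05^3 * 0.15^-2 = 0.005556.
(1-p)^alpha * (1-q)^(1-alpha) = 0.95^3 * 0.85^-2 = 1.186678.
sum = 0.005556 + 1.186678 = 1.192234.
D = (1/2)*log(1.192234) = 0.0879

0.0879


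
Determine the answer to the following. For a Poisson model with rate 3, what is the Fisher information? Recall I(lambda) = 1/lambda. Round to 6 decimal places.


Fisher information for Poisson: I(lambda) = 1/lambda.
lambda = 3.
I(lambda) = 1/3 = 0.333333

0.333333


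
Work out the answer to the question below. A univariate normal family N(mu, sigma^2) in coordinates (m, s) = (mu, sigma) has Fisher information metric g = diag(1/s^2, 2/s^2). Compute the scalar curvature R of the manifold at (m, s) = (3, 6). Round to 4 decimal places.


The metric has the form g = (A dm^2 + B ds^2)/s^2 with A = 1, B = 2.
Substitute u = sqrt(A/B)*m: g = B*(du^2 + ds^2)/s^2, i.e. B times the
Poincare upper half-plane metric, which has constant Gaussian curvature -1.
Scaling a 2D metric by a constant c divides the Gaussian curvature by c,
so K = -1/B = -1/(2) = -0.5000 everywhere (the point (m, s) = (3, 6) is irrelevant:
the curvature is constant).
Scalar curvature in dimension 2: R = 2K = -2/(2) = -1.0000.

-1.0000


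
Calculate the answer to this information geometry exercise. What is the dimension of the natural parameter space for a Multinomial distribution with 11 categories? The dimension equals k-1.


Exponential family dimension calculation:
For Multinomial with k=11 categories, dim = k-1 = 10.

10


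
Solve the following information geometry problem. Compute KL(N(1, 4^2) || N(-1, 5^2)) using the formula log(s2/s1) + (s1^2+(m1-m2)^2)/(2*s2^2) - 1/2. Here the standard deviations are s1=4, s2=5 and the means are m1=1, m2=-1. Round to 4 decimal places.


KL divergence between normal distributions:
KL = log(s2/s1) + (s1^2 + (m1-m2)^2)/(2*s2^2) - 1/2.
log(5/4) = 0.223144.
(4^2 + (1--1)^2)/(2*5^2) = (16 + 4)/50 = 0.4.
KL = 0.223144 + 0.4 - 0.5 = 0.1231

0.1231


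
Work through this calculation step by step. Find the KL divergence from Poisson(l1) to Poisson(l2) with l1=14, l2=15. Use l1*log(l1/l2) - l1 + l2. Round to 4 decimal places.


KL divergence for Poisson:
KL = l1*log(l1/l2) - l1 + l2.
l1 = 14, l2 = 15.
log(14/15) = -0.068993.
l1*log(l1/l2) = 14 * -0.068993 = -0.9659.
KL = -0.9659 - 14 + 15 = 0.0341

0.0341


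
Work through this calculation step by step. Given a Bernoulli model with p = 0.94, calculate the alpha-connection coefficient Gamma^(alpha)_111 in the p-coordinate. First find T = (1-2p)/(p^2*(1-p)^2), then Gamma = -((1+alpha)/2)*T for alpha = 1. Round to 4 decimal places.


Skewness (Amari-Chentsov) tensor: T = (1-2p)/(p^2*(1-p)^2).
p = 0.94, 1-2p = -0.88, p^2 = 0.8836, (1-p)^2 = 0.0036.
T = -0.88/(0.8836 * 0.0036) = -276.646044.
In the p-coordinate, Gamma^(alpha) = Gamma^(0) - (alpha/2)*T with Gamma^(0) = (1/2)*g'(p) = -T/2,
so Gamma^(alpha) = -((1+alpha)/2)*T.
alpha = 1, -(1+alpha)/2 = -1.0.
Gamma = -1.0 * -276.646044 = 276.6460

276.6460


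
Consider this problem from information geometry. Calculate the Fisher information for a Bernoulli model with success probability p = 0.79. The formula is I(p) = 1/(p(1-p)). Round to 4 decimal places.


For Bernoulli(p), Fisher information is I(p) = 1/(p*(1-p)).
p = 0.79, 1-p = 0.21.
p*(1-p) = 0.1659.
I(p) = 1/0.1659 = 6.0277

6.0277


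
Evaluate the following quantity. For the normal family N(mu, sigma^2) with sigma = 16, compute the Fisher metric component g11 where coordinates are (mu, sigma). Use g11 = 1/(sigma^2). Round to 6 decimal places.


For the 2-parameter normal family, the Fisher metric has:
  g11 = 1/sigma^2, g22 = 2/sigma^2.
sigma = 16, sigma^2 = 256.
g11 = 0.003906

0.003906


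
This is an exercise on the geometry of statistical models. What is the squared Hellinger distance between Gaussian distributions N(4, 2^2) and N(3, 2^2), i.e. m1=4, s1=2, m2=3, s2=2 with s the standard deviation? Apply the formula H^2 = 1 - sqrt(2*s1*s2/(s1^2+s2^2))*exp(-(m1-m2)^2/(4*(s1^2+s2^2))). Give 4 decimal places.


Squared Hellinger distance for Gaussians:
H^2 = 1 - sqrt(2*s1*s2/(s1^2+s2^2)) * exp(-(m1-m2)^2/(4*(s1^2+s2^2))).
s1^2 = 4, s2^2 = 4, s1^2+s2^2 = 8.
sqrt(2*2*2/(8)) = 1.0.
(m1-m2)^2 = (1)^2 = 1.
exp(-1/(4*8)) = exp(-0.03125) = 0.969233.
H^2 = 1 - 1.0*0.969233 = 0.0308

0.0308


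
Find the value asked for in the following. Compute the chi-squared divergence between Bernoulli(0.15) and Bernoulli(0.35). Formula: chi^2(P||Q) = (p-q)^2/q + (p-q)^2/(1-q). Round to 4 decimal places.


Chi-squared divergence between Bernoulli distributions:
chi^2 = (p-q)^2/q + (p-q)^2/(1-q).
p = 0.15, q = 0.35, p-q = -0.2.
(p-q)^2 = 0.04.
term1 = 0.04/0.35 = 0.114286.
term2 = 0.04/0.65 = 0.061538.
chi^2 = 0.114286 + 0.061538 = 0.1758

0.1758


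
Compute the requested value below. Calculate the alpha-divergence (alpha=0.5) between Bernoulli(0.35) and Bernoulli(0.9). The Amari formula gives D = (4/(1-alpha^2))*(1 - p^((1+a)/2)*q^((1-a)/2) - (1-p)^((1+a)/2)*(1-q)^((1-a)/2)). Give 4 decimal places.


Amari alpha-divergence:
D = (4/(1-alpha^2))*(1 - p^((1+a)/2)*q^((1-a)/2) - (1-p)^((1+a)/2)*(1-q)^((1-a)/2)).
alpha = 0.5, p = 0.35, q = 0.9.
e1 = (1+alpha)/2 = 0.75, e2 = (1-alpha)/2 = 0.25.
t1 = p^e1 * q^e2 = 0.35^0.75 * 0.9^0.25 = 0.443212.
t2 = (1-p)^e1 * (1-q)^e2 = 0.65^0.75 * 0.1^0.25 = 0.407085.
4/(1-alpha^2) = 5.333333.
D = 5.333333*(1 - 0.443212 - 0.407085) = 0.7984

0.7984


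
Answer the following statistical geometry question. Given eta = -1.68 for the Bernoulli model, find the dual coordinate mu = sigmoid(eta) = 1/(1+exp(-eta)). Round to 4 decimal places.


Dual coordinate (expectation parameter) for Bernoulli:
mu = 1/(1+exp(-eta)).
eta = -1.68.
exp(-eta) = exp(1.68) = 5.365556.
mu = 1/(1+5.365556) = 0.1571

0.1571


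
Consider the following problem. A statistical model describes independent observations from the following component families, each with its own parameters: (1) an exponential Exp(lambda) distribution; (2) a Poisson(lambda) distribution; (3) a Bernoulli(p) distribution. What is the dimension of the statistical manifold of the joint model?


The dimension of a statistical manifold equals the number of free
(independent) real parameters of the model. For a product of independent
blocks the parameter counts add.
- exponential (lambda): 1.
- Poisson (lambda): 1.
- Bernoulli (p): 1.
Total = 1 + 1 + 1 = 3.
Dimension = 3

3


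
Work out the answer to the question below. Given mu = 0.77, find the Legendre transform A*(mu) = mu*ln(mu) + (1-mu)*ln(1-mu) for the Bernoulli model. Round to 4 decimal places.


Legendre transform for Bernoulli:
A*(mu) = mu*log(mu) + (1-mu)*log(1-mu).
mu = 0.77, 1-mu = 0.23.
mu*log(mu) = 0.77*log(0.77) = -0.201251.
(1-mu)*log(1-mu) = 0.23*log(0.23) = -0.338025.
A* = -0.201251 + -0.338025 = -0.5393

-0.5393


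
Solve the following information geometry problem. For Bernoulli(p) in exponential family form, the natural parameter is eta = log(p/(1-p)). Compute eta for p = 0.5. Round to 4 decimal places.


Natural parameter for Bernoulli: eta = log(p/(1-p)).
p = 0.5, 1-p = 0.5.
p/(1-p) = 1.0.
eta = log(1.0) = 0.0000

0.0000


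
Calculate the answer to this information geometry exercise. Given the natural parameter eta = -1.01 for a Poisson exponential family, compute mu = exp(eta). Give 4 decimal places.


Expectation parameter for Poisson exponential family:
mu = exp(eta).
eta = -1.01.
mu = exp(-1.01) = 0.3642

0.3642


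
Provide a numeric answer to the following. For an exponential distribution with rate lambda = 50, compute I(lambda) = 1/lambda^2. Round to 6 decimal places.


Fisher information for exponential: I(lambda) = 1/lambda^2.
lambda = 50, lambda^2 = 2500.
I = 1/2500 = 0.000400

0.000400


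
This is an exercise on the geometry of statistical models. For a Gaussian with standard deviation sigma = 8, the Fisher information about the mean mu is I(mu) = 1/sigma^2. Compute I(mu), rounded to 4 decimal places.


The Fisher information for the mean of a normal distribution is I(mu) = 1/sigma^2.
sigma = 8, so sigma^2 = 64.
I(mu) = 1/64 = 0.0156

0.0156


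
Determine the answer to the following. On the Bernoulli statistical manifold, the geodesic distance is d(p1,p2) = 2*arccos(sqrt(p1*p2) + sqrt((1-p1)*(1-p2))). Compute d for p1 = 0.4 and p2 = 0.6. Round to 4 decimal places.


Geodesic distance on Bernoulli manifold:
d(p1,p2) = 2*arccos(sqrt(p1*p2) + sqrt((1-p1)*(1-p2))).
sqrt(p1*p2) = sqrt(0.4*0.6) = 0.489898.
sqrt((1-p1)*(1-p2)) = sqrt(0.6*0.4) = 0.489898.
arg = 0.489898 + 0.489898 = 0.979796.
d = 2*arccos(0.979796) = 0.4027

0.4027


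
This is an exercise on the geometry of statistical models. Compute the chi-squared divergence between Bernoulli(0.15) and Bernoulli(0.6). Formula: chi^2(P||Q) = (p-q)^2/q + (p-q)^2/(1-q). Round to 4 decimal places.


Chi-squared divergence between Bernoulli distributions:
chi^2 = (p-q)^2/q + (p-q)^2/(1-q).
p = 0.15, q = 0.6, p-q = -0.45.
(p-q)^2 = 0.2025.
term1 = 0.2025/0.6 = 0.3375.
term2 = 0.2025/0.4 = 0.50625.
chi^2 = 0.3375 + 0.50625 = 0.8437

0.8437


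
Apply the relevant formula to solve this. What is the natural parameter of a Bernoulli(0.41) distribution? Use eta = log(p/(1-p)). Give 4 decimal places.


Natural parameter for Bernoulli: eta = log(p/(1-p)).
p = 0.41, 1-p = 0.59.
p/(1-p) = 0.694915.
eta = log(0.694915) = -0.3640

-0.3640


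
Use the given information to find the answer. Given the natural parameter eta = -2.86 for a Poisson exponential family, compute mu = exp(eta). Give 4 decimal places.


Expectation parameter for Poisson exponential family:
mu = exp(eta).
eta = -2.86.
mu = exp(-2.86) = 0.0573

0.0573


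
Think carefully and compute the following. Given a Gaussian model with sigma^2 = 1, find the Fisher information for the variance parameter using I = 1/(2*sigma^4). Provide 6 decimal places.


Fisher information for variance: I(sigma^2) = 1/(2*sigma^4).
sigma^2 = 1, so sigma^4 = 1.
I = 1/(2*1) = 1/2 = 0.500000

0.500000


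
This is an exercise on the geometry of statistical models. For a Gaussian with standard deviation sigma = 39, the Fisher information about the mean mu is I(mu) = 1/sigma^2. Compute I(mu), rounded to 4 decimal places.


The Fisher information for the mean of a normal distribution is I(mu) = 1/sigma^2.
sigma = 39, so sigma^2 = 1521.
I(mu) = 1/1521 = 0.0007

0.0007


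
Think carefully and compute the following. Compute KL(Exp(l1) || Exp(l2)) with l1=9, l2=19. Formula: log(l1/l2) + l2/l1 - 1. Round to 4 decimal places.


KL divergence for exponential family:
KL = log(l1/l2) + l2/l1 - 1.
log(9/19) = -0.747214.
19/9 = 2.111111.
KL = -0.747214 + 2.111111 - 1 = 0.3639

0.3639


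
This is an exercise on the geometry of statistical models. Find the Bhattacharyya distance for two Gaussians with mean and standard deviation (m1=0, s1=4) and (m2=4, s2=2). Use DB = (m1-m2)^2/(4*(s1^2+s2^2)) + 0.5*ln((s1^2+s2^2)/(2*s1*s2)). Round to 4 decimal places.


Bhattacharyya distance between two Gaussians:
DB = (m1-m2)^2/(4*(s1^2+s2^2)) + (1/2)*ln((s1^2+s2^2)/(2*s1*s2)).
(m1-m2)^2 = (-4)^2 = 16.
s1^2+s2^2 = 16 + 4 = 20.
term1 = 16/80 = 0.2.
term2 = 0.5*ln(20/16.0) = 0.111572.
DB = 0.2 + 0.111572 = 0.3116

0.3116
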